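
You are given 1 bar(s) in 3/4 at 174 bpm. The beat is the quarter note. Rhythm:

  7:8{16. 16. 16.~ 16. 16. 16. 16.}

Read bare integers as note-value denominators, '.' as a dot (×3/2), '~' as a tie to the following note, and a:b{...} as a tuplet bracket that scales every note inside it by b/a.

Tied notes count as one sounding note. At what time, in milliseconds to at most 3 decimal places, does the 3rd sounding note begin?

1. 0.0ms @ 0 + 147.783ms (3/7)
2. 147.783ms @ 3/7 + 147.783ms (3/7)
3. 295.567ms @ 6/7 + 295.567ms (6/7)
4. 591.133ms @ 12/7 + 147.783ms (3/7)
5. 738.916ms @ 15/7 + 147.783ms (3/7)
6. 886.7ms @ 18/7 + 147.783ms (3/7)

note 3 onset = 6/7b = 295.567ms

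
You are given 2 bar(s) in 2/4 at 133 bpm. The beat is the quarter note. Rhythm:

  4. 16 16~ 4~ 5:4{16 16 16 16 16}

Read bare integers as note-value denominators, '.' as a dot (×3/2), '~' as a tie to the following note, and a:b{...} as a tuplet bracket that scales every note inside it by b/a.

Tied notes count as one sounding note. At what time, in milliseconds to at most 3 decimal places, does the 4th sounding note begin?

note 4 onset = 16/5b = 1443.609ms

1. 0.0ms @ 0 + 676.692ms (3/2)
2. 676.692ms @ 3/2 + 112.782ms (1/4)
3. 789.474ms @ 7/4 + 654.135ms (29/20)
4. 1443.609ms @ 16/5 + 90.226ms (1/5)
5. 1533.835ms @ 17/5 + 90.226ms (1/5)
6. 1624.06ms @ 18/5 + 90.226ms (1/5)
7. 1714.286ms @ 19/5 + 90.226ms (1/5)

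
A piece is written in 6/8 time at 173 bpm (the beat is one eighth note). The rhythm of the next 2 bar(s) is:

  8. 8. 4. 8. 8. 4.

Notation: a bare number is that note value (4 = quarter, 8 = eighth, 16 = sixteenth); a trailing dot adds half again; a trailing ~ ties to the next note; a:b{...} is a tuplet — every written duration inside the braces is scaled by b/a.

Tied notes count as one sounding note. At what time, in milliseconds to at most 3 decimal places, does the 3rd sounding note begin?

note 3 onset = 3b = 1040.462ms

1. 0.0ms @ 0 + 520.231ms (3/2)
2. 520.231ms @ 3/2 + 520.231ms (3/2)
3. 1040.462ms @ 3 + 1040.462ms (3)
4. 2080.925ms @ 6 + 520.231ms (3/2)
5. 2601.156ms @ 15/2 + 520.231ms (3/2)
6. 3121.387ms @ 9 + 1040.462ms (3)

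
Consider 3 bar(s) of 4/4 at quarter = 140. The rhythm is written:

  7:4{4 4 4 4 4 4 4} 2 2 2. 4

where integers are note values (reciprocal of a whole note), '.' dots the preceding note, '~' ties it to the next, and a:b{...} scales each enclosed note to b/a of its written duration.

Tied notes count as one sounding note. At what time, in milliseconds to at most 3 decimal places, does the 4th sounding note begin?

note 4 onset = 12/7b = 734.694ms

1. 0.0ms @ 0 + 244.898ms (4/7)
2. 244.898ms @ 4/7 + 244.898ms (4/7)
3. 489.796ms @ 8/7 + 244.898ms (4/7)
4. 734.694ms @ 12/7 + 244.898ms (4/7)
5. 979.592ms @ 16/7 + 244.898ms (4/7)
6. 1224.49ms @ 20/7 + 244.898ms (4/7)
7. 1469.388ms @ 24/7 + 244.898ms (4/7)
8. 1714.286ms @ 4 + 857.143ms (2)
9. 2571.429ms @ 6 + 857.143ms (2)
10. 3428.571ms @ 8 + 1285.714ms (3)
11. 4714.286ms @ 11 + 428.571ms (1)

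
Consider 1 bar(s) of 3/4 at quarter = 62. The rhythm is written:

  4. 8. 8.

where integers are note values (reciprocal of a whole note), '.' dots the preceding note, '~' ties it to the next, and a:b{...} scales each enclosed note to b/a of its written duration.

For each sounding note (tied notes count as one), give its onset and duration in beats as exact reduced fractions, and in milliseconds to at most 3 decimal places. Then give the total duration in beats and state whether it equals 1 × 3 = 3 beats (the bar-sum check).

1) 0.0ms=0b +1451.613ms=3/2b
2) 1451.613ms=3/2b +725.806ms=3/4b
3) 2177.419ms=9/4b +725.806ms=3/4b
Σ=3b of 3 (62bpm 3/4) — PASS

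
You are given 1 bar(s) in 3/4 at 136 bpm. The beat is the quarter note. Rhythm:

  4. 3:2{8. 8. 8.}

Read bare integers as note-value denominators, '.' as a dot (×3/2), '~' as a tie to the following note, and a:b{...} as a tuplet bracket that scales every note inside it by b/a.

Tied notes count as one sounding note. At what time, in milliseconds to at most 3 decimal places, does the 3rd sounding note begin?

1. 0.0ms @ 0 + 661.765ms (3/2)
2. 661.765ms @ 3/2 + 220.588ms (1/2)
3. 882.353ms @ 2 + 220.588ms (1/2)
4. 1102.941ms @ 5/2 + 220.588ms (1/2)

note 3 onset = 2b = 882.353ms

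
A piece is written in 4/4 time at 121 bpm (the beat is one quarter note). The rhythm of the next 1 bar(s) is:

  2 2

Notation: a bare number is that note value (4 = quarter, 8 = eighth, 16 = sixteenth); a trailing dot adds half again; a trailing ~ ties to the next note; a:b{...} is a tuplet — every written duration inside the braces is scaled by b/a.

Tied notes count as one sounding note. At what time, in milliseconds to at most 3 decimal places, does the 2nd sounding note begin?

note 2 onset = 2b = 991.736ms

1. 0.0ms @ 0 + 991.736ms (2)
2. 991.736ms @ 2 + 991.736ms (2)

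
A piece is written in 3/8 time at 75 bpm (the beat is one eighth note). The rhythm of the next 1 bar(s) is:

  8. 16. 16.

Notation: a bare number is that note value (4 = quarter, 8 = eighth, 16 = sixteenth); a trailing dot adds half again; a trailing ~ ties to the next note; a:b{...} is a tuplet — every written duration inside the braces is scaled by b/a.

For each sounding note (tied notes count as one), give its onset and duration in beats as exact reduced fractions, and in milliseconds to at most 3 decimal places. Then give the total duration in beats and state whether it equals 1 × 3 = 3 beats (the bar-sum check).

1) 0.0ms=0b +1200.0ms=3/2b
2) 1200.0ms=3/2b +600.0ms=3/4b
3) 1800.0ms=9/4b +600.0ms=3/4b
Σ=3b of 3 (75bpm 3/8) — PASS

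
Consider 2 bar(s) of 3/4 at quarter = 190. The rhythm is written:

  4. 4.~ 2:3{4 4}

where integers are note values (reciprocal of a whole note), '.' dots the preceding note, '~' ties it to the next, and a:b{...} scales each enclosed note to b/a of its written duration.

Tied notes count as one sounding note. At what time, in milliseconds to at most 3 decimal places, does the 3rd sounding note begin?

note 3 onset = 9/2b = 1421.053ms

1. 0.0ms @ 0 + 473.684ms (3/2)
2. 473.684ms @ 3/2 + 947.368ms (3)
3. 1421.053ms @ 9/2 + 473.684ms (3/2)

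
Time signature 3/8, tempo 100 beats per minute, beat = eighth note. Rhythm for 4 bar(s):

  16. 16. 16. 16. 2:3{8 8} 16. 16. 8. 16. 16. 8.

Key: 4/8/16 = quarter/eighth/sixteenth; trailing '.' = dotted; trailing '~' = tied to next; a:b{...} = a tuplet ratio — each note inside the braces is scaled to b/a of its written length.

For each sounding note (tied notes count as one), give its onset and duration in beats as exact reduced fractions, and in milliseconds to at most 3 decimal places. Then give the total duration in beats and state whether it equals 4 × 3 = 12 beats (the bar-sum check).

1) 0.0ms=0b +450.0ms=3/4b
2) 450.0ms=3/4b +450.0ms=3/4b
3) 900.0ms=3/2b +450.0ms=3/4b
4) 1350.0ms=9/4b +450.0ms=3/4b
5) 1800.0ms=3b +900.0ms=3/2b
6) 2700.0ms=9/2b +900.0ms=3/2b
7) 3600.0ms=6b +450.0ms=3/4b
8) 4050.0ms=27/4b +450.0ms=3/4b
9) 4500.0ms=15/2b +900.0ms=3/2b
10) 5400.0ms=9b +450.0ms=3/4b
11) 5850.0ms=39/4b +450.0ms=3/4b
12) 6300.0ms=21/2b +900.0ms=3/2b
Σ=12b of 12 (100bpm 3/8) — PASS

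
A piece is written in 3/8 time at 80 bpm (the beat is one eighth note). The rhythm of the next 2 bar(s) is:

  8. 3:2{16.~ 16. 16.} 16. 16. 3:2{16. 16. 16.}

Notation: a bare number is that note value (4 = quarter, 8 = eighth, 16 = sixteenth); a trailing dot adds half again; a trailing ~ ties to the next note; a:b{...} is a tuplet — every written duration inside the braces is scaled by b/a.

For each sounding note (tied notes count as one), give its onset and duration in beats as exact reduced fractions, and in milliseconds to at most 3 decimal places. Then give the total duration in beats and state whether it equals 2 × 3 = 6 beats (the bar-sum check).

1) 0.0ms=0b +1125.0ms=3/2b
2) 1125.0ms=3/2b +750.0ms=1b
3) 1875.0ms=5/2b +375.0ms=1/2b
4) 2250.0ms=3b +562.5ms=3/4b
5) 2812.5ms=15/4b +562.5ms=3/4b
6) 3375.0ms=9/2b +375.0ms=1/2b
7) 3750.0ms=5b +375.0ms=1/2b
8) 4125.0ms=11/2b +375.0ms=1/2b
Σ=6b of 6 (80bpm 3/8) — PASS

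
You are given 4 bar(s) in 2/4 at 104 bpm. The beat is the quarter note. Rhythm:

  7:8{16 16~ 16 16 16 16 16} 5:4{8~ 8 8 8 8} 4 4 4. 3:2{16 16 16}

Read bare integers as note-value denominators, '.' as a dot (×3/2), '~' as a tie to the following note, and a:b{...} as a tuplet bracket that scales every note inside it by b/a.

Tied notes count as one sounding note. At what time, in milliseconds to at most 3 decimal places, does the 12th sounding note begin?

1. 0.0ms @ 0 + 164.835ms (2/7)
2. 164.835ms @ 2/7 + 329.67ms (4/7)
3. 494.505ms @ 6/7 + 164.835ms (2/7)
4. 659.341ms @ 8/7 + 164.835ms (2/7)
5. 824.176ms @ 10/7 + 164.835ms (2/7)
6. 989.011ms @ 12/7 + 164.835ms (2/7)
7. 1153.846ms @ 2 + 461.538ms (4/5)
8. 1615.385ms @ 14/5 + 230.769ms (2/5)
9. 1846.154ms @ 16/5 + 230.769ms (2/5)
10. 2076.923ms @ 18/5 + 230.769ms (2/5)
11. 2307.692ms @ 4 + 576.923ms (1)
12. 2884.615ms @ 5 + 576.923ms (1)
13. 3461.538ms @ 6 + 865.385ms (3/2)
14. 4326.923ms @ 15/2 + 96.154ms (1/6)
15. 4423.077ms @ 23/3 + 96.154ms (1/6)
16. 4519.231ms @ 47/6 + 96.154ms (1/6)

note 12 onset = 5b = 2884.615ms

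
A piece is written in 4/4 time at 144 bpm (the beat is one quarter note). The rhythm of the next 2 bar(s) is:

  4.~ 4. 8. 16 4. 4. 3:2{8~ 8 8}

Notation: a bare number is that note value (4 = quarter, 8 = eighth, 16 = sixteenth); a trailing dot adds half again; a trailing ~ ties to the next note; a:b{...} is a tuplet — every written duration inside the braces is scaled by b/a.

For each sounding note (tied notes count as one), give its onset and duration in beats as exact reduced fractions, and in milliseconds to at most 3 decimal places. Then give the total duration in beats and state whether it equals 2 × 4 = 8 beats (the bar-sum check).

1) 0.0ms=0b +1250.0ms=3b
2) 1250.0ms=3b +312.5ms=3/4b
3) 1562.5ms=15/4b +104.167ms=1/4b
4) 1666.667ms=4b +625.0ms=3/2b
5) 2291.667ms=11/2b +625.0ms=3/2b
6) 2916.667ms=7b +277.778ms=2/3b
7) 3194.444ms=23/3b +138.889ms=1/3b
Σ=8b of 8 (144bpm 4/4) — PASS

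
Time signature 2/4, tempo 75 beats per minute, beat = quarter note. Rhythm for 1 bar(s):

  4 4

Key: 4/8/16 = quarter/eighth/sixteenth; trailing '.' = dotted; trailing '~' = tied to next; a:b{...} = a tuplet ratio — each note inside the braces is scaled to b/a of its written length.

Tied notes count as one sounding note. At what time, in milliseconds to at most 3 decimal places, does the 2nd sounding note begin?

note 2 onset = 1b = 800.0ms

1. 0.0ms @ 0 + 800.0ms (1)
2. 800.0ms @ 1 + 800.0ms (1)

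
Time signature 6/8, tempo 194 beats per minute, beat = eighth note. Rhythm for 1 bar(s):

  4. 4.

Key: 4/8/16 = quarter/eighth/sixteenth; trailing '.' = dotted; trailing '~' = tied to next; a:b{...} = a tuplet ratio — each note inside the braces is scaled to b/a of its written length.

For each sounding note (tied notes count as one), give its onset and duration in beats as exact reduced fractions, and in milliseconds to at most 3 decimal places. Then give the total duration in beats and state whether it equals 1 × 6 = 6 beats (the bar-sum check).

1) 0.0ms=0b +927.835ms=3b
2) 927.835ms=3b +927.835ms=3b
Σ=6b of 6 (194bpm 6/8) — PASS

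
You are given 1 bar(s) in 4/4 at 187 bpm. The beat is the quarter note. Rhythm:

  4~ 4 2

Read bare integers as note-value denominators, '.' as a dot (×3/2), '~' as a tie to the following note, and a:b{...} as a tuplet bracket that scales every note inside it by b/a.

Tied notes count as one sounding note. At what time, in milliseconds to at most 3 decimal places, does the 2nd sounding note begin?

note 2 onset = 2b = 641.711ms

1. 0.0ms @ 0 + 641.711ms (2)
2. 641.711ms @ 2 + 641.711ms (2)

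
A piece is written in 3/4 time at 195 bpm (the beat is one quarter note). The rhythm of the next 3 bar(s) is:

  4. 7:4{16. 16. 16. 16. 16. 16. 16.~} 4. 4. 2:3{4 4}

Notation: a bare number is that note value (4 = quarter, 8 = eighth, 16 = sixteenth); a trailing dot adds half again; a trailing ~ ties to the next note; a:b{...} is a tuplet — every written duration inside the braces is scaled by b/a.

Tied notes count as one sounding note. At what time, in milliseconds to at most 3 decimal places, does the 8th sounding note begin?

1. 0.0ms @ 0 + 461.538ms (3/2)
2. 461.538ms @ 3/2 + 65.934ms (3/14)
3. 527.473ms @ 12/7 + 65.934ms (3/14)
4. 593.407ms @ 27/14 + 65.934ms (3/14)
5. 659.341ms @ 15/7 + 65.934ms (3/14)
6. 725.275ms @ 33/14 + 65.934ms (3/14)
7. 791.209ms @ 18/7 + 65.934ms (3/14)
8. 857.143ms @ 39/14 + 527.473ms (12/7)
9. 1384.615ms @ 9/2 + 461.538ms (3/2)
10. 1846.154ms @ 6 + 461.538ms (3/2)
11. 2307.692ms @ 15/2 + 461.538ms (3/2)

note 8 onset = 39/14b = 857.143ms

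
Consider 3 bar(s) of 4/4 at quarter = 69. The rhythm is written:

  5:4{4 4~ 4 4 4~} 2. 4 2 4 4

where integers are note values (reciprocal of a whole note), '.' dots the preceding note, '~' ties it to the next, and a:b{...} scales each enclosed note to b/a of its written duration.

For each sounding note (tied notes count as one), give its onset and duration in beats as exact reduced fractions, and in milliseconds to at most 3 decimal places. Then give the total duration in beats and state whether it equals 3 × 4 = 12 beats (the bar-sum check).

1) 0.0ms=0b +695.652ms=4/5b
2) 695.652ms=4/5b +1391.304ms=8/5b
3) 2086.957ms=12/5b +695.652ms=4/5b
4) 2782.609ms=16/5b +3304.348ms=19/5b
5) 6086.957ms=7b +869.565ms=1b
6) 6956.522ms=8b +1739.13ms=2b
7) 8695.652ms=10b +869.565ms=1b
8) 9565.217ms=11b +869.565ms=1b
Σ=12b of 12 (69bpm 4/4) — PASS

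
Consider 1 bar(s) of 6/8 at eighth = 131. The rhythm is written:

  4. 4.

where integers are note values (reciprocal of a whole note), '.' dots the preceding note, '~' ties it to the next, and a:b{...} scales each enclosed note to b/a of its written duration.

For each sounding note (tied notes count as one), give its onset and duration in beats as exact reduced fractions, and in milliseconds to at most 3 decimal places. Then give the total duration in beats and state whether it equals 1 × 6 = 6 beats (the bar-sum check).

1) 0.0ms=0b +1374.046ms=3b
2) 1374.046ms=3b +1374.046ms=3b
Σ=6b of 6 (131bpm 6/8) — PASS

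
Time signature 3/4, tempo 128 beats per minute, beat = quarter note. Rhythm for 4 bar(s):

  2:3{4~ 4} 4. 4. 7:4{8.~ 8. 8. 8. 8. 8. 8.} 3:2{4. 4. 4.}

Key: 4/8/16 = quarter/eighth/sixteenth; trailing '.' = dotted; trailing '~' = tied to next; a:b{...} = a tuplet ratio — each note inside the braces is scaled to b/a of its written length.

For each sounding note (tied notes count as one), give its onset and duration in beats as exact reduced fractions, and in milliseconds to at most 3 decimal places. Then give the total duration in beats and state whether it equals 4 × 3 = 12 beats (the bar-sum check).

1) 0.0ms=0b +1406.25ms=3b
2) 1406.25ms=3b +703.125ms=3/2b
3) 2109.375ms=9/2b +703.125ms=3/2b
4) 2812.5ms=6b +401.786ms=6/7b
5) 3214.286ms=48/7b +200.893ms=3/7b
6) 3415.179ms=51/7b +200.893ms=3/7b
7) 3616.071ms=54/7b +200.893ms=3/7b
8) 3816.964ms=57/7b +200.893ms=3/7b
9) 4017.857ms=60/7b +200.893ms=3/7b
10) 4218.75ms=9b +468.75ms=1b
11) 4687.5ms=10b +468.75ms=1b
12) 5156.25ms=11b +468.75ms=1b
Σ=12b of 12 (128bpm 3/4) — PASS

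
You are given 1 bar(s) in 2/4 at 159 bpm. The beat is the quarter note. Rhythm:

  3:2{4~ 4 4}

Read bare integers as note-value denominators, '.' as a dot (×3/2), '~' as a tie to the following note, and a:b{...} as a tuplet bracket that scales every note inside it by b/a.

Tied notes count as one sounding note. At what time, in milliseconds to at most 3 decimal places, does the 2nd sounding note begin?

note 2 onset = 4/3b = 503.145ms

1. 0.0ms @ 0 + 503.145ms (4/3)
2. 503.145ms @ 4/3 + 251.572ms (2/3)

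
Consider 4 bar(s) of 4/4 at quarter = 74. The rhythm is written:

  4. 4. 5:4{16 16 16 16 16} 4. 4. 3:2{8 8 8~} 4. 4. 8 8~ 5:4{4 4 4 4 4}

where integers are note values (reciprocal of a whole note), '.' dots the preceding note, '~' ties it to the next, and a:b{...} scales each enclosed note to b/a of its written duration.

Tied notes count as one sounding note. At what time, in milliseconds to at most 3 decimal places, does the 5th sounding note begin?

note 5 onset = 17/5b = 2756.757ms

1. 0.0ms @ 0 + 1216.216ms (3/2)
2. 1216.216ms @ 3/2 + 1216.216ms (3/2)
3. 2432.432ms @ 3 + 162.162ms (1/5)
4. 2594.595ms @ 16/5 + 162.162ms (1/5)
5. 2756.757ms @ 17/5 + 162.162ms (1/5)
6. 2918.919ms @ 18/5 + 162.162ms (1/5)
7. 3081.081ms @ 19/5 + 162.162ms (1/5)
8. 3243.243ms @ 4 + 1216.216ms (3/2)
9. 4459.459ms @ 11/2 + 1216.216ms (3/2)
10. 5675.676ms @ 7 + 270.27ms (1/3)
11. 5945.946ms @ 22/3 + 270.27ms (1/3)
12. 6216.216ms @ 23/3 + 1486.486ms (11/6)
13. 7702.703ms @ 19/2 + 1216.216ms (3/2)
14. 8918.919ms @ 11 + 405.405ms (1/2)
15. 9324.324ms @ 23/2 + 1054.054ms (13/10)
16. 10378.378ms @ 64/5 + 648.649ms (4/5)
17. 11027.027ms @ 68/5 + 648.649ms (4/5)
18. 11675.676ms @ 72/5 + 648.649ms (4/5)
19. 12324.324ms @ 76/5 + 648.649ms (4/5)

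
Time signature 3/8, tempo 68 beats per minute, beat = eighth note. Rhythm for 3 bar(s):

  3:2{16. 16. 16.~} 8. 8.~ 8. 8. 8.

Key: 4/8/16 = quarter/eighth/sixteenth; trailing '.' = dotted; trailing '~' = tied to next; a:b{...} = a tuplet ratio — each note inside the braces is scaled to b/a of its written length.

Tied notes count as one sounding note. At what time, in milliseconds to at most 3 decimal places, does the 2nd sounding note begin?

1. 0.0ms @ 0 + 441.176ms (1/2)
2. 441.176ms @ 1/2 + 441.176ms (1/2)
3. 882.353ms @ 1 + 1764.706ms (2)
4. 2647.059ms @ 3 + 2647.059ms (3)
5. 5294.118ms @ 6 + 1323.529ms (3/2)
6. 6617.647ms @ 15/2 + 1323.529ms (3/2)

note 2 onset = 1/2b = 441.176ms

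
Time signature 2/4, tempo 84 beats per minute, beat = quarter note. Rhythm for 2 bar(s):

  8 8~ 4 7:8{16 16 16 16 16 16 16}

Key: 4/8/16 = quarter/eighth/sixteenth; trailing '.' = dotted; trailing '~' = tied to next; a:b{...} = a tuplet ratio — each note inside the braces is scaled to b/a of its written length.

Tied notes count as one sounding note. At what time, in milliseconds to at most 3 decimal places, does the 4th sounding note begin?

note 4 onset = 16/7b = 1632.653ms

1. 0.0ms @ 0 + 357.143ms (1/2)
2. 357.143ms @ 1/2 + 1071.429ms (3/2)
3. 1428.571ms @ 2 + 204.082ms (2/7)
4. 1632.653ms @ 16/7 + 204.082ms (2/7)
5. 1836.735ms @ 18/7 + 204.082ms (2/7)
6. 2040.816ms @ 20/7 + 204.082ms (2/7)
7. 2244.898ms @ 22/7 + 204.082ms (2/7)
8. 2448.98ms @ 24/7 + 204.082ms (2/7)
9. 2653.061ms @ 26/7 + 204.082ms (2/7)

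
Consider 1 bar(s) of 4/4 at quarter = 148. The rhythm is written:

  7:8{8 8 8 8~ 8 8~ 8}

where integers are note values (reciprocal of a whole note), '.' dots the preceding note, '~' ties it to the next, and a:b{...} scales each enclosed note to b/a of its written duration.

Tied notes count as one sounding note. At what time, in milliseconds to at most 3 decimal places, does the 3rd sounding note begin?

note 3 onset = 8/7b = 463.32ms

1. 0.0ms @ 0 + 231.66ms (4/7)
2. 231.66ms @ 4/7 + 231.66ms (4/7)
3. 463.32ms @ 8/7 + 231.66ms (4/7)
4. 694.981ms @ 12/7 + 463.32ms (8/7)
5. 1158.301ms @ 20/7 + 463.32ms (8/7)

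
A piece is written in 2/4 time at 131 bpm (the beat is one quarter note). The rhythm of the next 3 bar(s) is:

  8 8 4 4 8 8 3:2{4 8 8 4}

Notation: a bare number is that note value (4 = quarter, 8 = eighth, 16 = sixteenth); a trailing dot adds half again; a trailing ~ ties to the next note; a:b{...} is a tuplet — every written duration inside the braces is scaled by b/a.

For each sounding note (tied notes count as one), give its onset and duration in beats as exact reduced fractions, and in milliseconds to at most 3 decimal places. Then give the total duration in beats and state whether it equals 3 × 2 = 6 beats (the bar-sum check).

1) 0.0ms=0b +229.008ms=1/2b
2) 229.008ms=1/2b +229.008ms=1/2b
3) 458.015ms=1b +458.015ms=1b
4) 916.031ms=2b +458.015ms=1b
5) 1374.046ms=3b +229.008ms=1/2b
6) 1603.053ms=7/2b +229.008ms=1/2b
7) 1832.061ms=4b +305.344ms=2/3b
8) 2137.405ms=14/3b +152.672ms=1/3b
9) 2290.076ms=5b +152.672ms=1/3b
10) 2442.748ms=16/3b +305.344ms=2/3b
Σ=6b of 6 (131bpm 2/4) — PASS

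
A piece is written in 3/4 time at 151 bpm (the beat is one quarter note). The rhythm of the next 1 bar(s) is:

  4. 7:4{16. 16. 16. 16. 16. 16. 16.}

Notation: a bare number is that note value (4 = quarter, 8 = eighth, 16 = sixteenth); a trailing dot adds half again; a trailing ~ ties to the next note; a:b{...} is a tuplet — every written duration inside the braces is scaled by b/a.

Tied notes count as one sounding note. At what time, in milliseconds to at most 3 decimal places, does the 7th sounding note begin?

note 7 onset = 18/7b = 1021.76ms

1. 0.0ms @ 0 + 596.026ms (3/2)
2. 596.026ms @ 3/2 + 85.147ms (3/14)
3. 681.173ms @ 12/7 + 85.147ms (3/14)
4. 766.32ms @ 27/14 + 85.147ms (3/14)
5. 851.466ms @ 15/7 + 85.147ms (3/14)
6. 936.613ms @ 33/14 + 85.147ms (3/14)
7. 1021.76ms @ 18/7 + 85.147ms (3/14)
8. 1106.906ms @ 39/14 + 85.147ms (3/14)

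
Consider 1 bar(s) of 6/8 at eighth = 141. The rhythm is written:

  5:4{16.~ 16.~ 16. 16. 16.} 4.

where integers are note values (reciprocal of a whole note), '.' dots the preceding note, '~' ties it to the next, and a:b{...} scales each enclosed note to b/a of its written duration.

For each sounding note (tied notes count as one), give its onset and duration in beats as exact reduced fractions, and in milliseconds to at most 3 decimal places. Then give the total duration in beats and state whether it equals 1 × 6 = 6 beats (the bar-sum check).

1) 0.0ms=0b +765.957ms=9/5b
2) 765.957ms=9/5b +255.319ms=3/5b
3) 1021.277ms=12/5b +255.319ms=3/5b
4) 1276.596ms=3b +1276.596ms=3b
Σ=6b of 6 (141bpm 6/8) — PASS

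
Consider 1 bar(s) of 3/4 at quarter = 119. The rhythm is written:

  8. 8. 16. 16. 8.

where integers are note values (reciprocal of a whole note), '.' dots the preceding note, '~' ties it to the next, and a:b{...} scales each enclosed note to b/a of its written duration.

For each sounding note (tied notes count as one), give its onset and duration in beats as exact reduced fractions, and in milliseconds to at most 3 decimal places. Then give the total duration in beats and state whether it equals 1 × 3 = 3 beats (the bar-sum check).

1) 0.0ms=0b +378.151ms=3/4b
2) 378.151ms=3/4b +378.151ms=3/4b
3) 756.303ms=3/2b +189.076ms=3/8b
4) 945.378ms=15/8b +189.076ms=3/8b
5) 1134.454ms=9/4b +378.151ms=3/4b
Σ=3b of 3 (119bpm 3/4) — PASS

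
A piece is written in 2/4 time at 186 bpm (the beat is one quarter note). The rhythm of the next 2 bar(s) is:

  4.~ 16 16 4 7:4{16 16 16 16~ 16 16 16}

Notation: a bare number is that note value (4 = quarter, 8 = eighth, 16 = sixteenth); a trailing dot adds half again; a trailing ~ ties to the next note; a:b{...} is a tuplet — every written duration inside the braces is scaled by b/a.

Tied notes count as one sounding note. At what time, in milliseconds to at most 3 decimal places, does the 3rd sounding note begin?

note 3 onset = 2b = 645.161ms

1. 0.0ms @ 0 + 564.516ms (7/4)
2. 564.516ms @ 7/4 + 80.645ms (1/4)
3. 645.161ms @ 2 + 322.581ms (1)
4. 967.742ms @ 3 + 46.083ms (1/7)
5. 1013.825ms @ 22/7 + 46.083ms (1/7)
6. 1059.908ms @ 23/7 + 46.083ms (1/7)
7. 1105.991ms @ 24/7 + 92.166ms (2/7)
8. 1198.157ms @ 26/7 + 46.083ms (1/7)
9. 1244.24ms @ 27/7 + 46.083ms (1/7)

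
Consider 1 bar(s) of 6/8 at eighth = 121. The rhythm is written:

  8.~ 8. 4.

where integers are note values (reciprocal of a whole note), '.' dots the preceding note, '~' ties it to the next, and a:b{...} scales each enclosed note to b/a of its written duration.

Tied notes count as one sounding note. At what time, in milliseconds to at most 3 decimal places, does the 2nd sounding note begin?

note 2 onset = 3b = 1487.603ms

1. 0.0ms @ 0 + 1487.603ms (3)
2. 1487.603ms @ 3 + 1487.603ms (3)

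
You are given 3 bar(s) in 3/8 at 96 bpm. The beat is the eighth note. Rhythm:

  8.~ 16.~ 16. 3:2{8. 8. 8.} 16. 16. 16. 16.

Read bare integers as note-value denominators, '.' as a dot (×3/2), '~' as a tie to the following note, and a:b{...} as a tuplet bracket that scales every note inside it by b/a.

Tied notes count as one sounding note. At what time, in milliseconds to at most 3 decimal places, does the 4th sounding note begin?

1. 0.0ms @ 0 + 1875.0ms (3)
2. 1875.0ms @ 3 + 625.0ms (1)
3. 2500.0ms @ 4 + 625.0ms (1)
4. 3125.0ms @ 5 + 625.0ms (1)
5. 3750.0ms @ 6 + 468.75ms (3/4)
6. 4218.75ms @ 27/4 + 468.75ms (3/4)
7. 4687.5ms @ 15/2 + 468.75ms (3/4)
8. 5156.25ms @ 33/4 + 468.75ms (3/4)

note 4 onset = 5b = 3125.0ms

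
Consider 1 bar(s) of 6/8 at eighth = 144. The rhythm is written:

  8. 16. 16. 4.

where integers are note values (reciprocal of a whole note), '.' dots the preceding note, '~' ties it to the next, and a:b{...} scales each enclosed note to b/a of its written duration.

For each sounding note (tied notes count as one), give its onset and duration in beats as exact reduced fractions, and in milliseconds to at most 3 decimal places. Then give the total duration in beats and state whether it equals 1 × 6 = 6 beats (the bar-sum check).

1) 0.0ms=0b +625.0ms=3/2b
2) 625.0ms=3/2b +312.5ms=3/4b
3) 937.5ms=9/4b +312.5ms=3/4b
4) 1250.0ms=3b +1250.0ms=3b
Σ=6b of 6 (144bpm 6/8) — PASS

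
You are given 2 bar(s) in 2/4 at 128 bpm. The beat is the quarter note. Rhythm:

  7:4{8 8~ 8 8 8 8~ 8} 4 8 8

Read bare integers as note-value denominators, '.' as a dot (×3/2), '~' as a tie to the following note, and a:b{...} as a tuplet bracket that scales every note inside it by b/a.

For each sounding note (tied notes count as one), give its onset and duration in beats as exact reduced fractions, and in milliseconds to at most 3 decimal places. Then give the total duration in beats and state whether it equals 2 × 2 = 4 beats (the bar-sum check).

1) 0.0ms=0b +133.929ms=2/7b
2) 133.929ms=2/7b +267.857ms=4/7b
3) 401.786ms=6/7b +133.929ms=2/7b
4) 535.714ms=8/7b +133.929ms=2/7b
5) 669.643ms=10/7b +267.857ms=4/7b
6) 937.5ms=2b +468.75ms=1b
7) 1406.25ms=3b +234.375ms=1/2b
8) 1640.625ms=7/2b +234.375ms=1/2b
Σ=4b of 4 (128bpm 2/4) — PASS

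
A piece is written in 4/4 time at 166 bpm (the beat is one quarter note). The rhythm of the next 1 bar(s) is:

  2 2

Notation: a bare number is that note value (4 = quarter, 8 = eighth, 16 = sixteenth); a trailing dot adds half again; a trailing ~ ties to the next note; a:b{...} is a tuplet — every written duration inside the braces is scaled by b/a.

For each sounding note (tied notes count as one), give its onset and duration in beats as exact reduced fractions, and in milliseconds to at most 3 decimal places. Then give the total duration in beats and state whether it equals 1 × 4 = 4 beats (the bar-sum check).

1) 0.0ms=0b +722.892ms=2b
2) 722.892ms=2b +722.892ms=2b
Σ=4b of 4 (166bpm 4/4) — PASS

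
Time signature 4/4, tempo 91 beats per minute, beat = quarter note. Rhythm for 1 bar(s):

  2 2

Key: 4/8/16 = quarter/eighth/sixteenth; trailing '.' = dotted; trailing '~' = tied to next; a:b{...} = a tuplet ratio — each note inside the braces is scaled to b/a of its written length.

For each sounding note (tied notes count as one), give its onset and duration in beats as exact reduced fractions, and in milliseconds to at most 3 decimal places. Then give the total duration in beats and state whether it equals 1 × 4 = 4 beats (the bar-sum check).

1) 0.0ms=0b +1318.681ms=2b
2) 1318.681ms=2b +1318.681ms=2b
Σ=4b of 4 (91bpm 4/4) — PASS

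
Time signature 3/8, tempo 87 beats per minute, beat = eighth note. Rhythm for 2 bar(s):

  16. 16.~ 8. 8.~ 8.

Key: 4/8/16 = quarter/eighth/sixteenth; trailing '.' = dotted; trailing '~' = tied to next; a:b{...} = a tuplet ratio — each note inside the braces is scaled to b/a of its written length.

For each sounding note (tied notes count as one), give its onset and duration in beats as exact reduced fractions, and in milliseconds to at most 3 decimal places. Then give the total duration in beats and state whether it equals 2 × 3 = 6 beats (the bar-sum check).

1) 0.0ms=0b +517.241ms=3/4b
2) 517.241ms=3/4b +1551.724ms=9/4b
3) 2068.966ms=3b +2068.966ms=3b
Σ=6b of 6 (87bpm 3/8) — PASS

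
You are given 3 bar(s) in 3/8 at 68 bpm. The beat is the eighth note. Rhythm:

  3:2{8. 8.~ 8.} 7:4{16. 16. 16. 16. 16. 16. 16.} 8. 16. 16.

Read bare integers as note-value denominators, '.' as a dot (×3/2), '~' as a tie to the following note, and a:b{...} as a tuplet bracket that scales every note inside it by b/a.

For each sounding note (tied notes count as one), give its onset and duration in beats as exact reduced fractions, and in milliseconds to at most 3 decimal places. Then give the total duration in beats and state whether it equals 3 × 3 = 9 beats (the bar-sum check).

1) 0.0ms=0b +882.353ms=1b
2) 882.353ms=1b +1764.706ms=2b
3) 2647.059ms=3b +378.151ms=3/7b
4) 3025.21ms=24/7b +378.151ms=3/7b
5) 3403.361ms=27/7b +378.151ms=3/7b
6) 3781.513ms=30/7b +378.151ms=3/7b
7) 4159.664ms=33/7b +378.151ms=3/7b
8) 4537.815ms=36/7b +378.151ms=3/7b
9) 4915.966ms=39/7b +378.151ms=3/7b
10) 5294.118ms=6b +1323.529ms=3/2b
11) 6617.647ms=15/2b +661.765ms=3/4b
12) 7279.412ms=33/4b +661.765ms=3/4b
Σ=9b of 9 (68bpm 3/8) — PASS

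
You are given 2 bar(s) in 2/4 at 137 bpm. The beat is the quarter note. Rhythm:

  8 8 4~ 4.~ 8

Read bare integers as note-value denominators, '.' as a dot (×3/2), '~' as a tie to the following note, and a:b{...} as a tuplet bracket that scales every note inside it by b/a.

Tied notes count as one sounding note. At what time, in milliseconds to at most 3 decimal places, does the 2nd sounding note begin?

1. 0.0ms @ 0 + 218.978ms (1/2)
2. 218.978ms @ 1/2 + 218.978ms (1/2)
3. 437.956ms @ 1 + 1313.869ms (3)

note 2 onset = 1/2b = 218.978ms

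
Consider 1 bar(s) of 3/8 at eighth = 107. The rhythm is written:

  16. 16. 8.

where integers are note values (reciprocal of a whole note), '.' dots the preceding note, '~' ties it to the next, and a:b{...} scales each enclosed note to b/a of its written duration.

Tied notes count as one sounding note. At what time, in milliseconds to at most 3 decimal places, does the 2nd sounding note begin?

1. 0.0ms @ 0 + 420.561ms (3/4)
2. 420.561ms @ 3/4 + 420.561ms (3/4)
3. 841.121ms @ 3/2 + 841.121ms (3/2)

note 2 onset = 3/4b = 420.561ms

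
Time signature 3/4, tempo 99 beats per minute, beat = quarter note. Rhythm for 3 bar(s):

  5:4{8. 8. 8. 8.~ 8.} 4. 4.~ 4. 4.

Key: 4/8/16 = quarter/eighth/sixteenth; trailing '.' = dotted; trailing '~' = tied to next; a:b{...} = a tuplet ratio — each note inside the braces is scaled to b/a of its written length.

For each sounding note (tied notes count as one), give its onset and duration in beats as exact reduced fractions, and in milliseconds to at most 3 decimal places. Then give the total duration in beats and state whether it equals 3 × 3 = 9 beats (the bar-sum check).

1) 0.0ms=0b +363.636ms=3/5b
2) 363.636ms=3/5b +363.636ms=3/5b
3) 727.273ms=6/5b +363.636ms=3/5b
4) 1090.909ms=9/5b +727.273ms=6/5b
5) 1818.182ms=3b +909.091ms=3/2b
6) 2727.273ms=9/2b +1818.182ms=3b
7) 4545.455ms=15/2b +909.091ms=3/2b
Σ=9b of 9 (99bpm 3/4) — PASS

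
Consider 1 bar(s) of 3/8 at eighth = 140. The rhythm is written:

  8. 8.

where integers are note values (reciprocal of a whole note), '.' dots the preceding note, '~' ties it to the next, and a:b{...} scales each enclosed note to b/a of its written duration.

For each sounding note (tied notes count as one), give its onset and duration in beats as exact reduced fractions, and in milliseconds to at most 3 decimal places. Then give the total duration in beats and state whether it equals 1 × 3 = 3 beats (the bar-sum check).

1) 0.0ms=0b +642.857ms=3/2b
2) 642.857ms=3/2b +642.857ms=3/2b
Σ=3b of 3 (140bpm 3/8) — PASS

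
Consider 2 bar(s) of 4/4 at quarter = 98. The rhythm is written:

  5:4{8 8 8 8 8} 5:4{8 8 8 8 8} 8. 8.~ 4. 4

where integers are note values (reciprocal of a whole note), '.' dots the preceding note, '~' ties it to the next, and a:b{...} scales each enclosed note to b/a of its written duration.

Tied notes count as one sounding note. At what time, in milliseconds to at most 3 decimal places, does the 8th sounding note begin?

1. 0.0ms @ 0 + 244.898ms (2/5)
2. 244.898ms @ 2/5 + 244.898ms (2/5)
3. 489.796ms @ 4/5 + 244.898ms (2/5)
4. 734.694ms @ 6/5 + 244.898ms (2/5)
5. 979.592ms @ 8/5 + 244.898ms (2/5)
6. 1224.49ms @ 2 + 244.898ms (2/5)
7. 1469.388ms @ 12/5 + 244.898ms (2/5)
8. 1714.286ms @ 14/5 + 244.898ms (2/5)
9. 1959.184ms @ 16/5 + 244.898ms (2/5)
10. 2204.082ms @ 18/5 + 244.898ms (2/5)
11. 2448.98ms @ 4 + 459.184ms (3/4)
12. 2908.163ms @ 19/4 + 1377.551ms (9/4)
13. 4285.714ms @ 7 + 612.245ms (1)

note 8 onset = 14/5b = 1714.286ms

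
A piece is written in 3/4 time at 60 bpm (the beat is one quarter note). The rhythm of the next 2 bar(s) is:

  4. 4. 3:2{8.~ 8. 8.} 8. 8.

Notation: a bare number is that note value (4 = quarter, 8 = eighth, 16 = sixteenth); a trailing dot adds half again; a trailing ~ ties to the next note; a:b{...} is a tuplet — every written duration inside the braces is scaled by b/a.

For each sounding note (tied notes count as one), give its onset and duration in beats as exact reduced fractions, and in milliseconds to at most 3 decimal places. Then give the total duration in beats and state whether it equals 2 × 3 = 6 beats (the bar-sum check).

1) 0.0ms=0b +1500.0ms=3/2b
2) 1500.0ms=3/2b +1500.0ms=3/2b
3) 3000.0ms=3b +1000.0ms=1b
4) 4000.0ms=4b +500.0ms=1/2b
5) 4500.0ms=9/2b +750.0ms=3/4b
6) 5250.0ms=21/4b +750.0ms=3/4b
Σ=6b of 6 (60bpm 3/4) — PASS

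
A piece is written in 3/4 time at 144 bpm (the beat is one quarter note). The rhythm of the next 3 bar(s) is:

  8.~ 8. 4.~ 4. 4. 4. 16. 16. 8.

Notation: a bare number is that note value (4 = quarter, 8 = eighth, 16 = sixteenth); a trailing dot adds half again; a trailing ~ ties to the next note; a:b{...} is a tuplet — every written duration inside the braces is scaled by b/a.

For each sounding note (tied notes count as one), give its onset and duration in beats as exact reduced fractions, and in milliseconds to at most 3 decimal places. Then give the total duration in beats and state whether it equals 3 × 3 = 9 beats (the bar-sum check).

1) 0.0ms=0b +625.0ms=3/2b
2) 625.0ms=3/2b +1250.0ms=3b
3) 1875.0ms=9/2b +625.0ms=3/2b
4) 2500.0ms=6b +625.0ms=3/2b
5) 3125.0ms=15/2b +156.25ms=3/8b
6) 3281.25ms=63/8b +156.25ms=3/8b
7) 3437.5ms=33/4b +312.5ms=3/4b
Σ=9b of 9 (144bpm 3/4) — PASS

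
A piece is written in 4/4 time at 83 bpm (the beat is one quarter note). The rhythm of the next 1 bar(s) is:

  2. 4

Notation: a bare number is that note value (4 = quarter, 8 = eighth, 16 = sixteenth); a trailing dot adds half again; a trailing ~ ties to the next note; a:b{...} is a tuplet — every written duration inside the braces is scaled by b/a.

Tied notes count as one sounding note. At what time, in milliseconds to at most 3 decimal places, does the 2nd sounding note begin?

note 2 onset = 3b = 2168.675ms

1. 0.0ms @ 0 + 2168.675ms (3)
2. 2168.675ms @ 3 + 722.892ms (1)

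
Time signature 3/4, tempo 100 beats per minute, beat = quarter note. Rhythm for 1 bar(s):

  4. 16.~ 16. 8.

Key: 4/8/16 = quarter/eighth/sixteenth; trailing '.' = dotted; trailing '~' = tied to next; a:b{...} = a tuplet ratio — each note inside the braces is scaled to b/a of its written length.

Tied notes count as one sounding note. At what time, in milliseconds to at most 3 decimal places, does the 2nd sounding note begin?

1. 0.0ms @ 0 + 900.0ms (3/2)
2. 900.0ms @ 3/2 + 450.0ms (3/4)
3. 1350.0ms @ 9/4 + 450.0ms (3/4)

note 2 onset = 3/2b = 900.0ms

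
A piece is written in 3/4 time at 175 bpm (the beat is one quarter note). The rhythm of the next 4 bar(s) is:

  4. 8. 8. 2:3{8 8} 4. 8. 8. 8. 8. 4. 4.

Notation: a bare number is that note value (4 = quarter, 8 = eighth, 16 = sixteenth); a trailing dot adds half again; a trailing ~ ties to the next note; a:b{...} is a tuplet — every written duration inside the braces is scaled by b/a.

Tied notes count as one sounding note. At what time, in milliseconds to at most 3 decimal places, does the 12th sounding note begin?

1. 0.0ms @ 0 + 514.286ms (3/2)
2. 514.286ms @ 3/2 + 257.143ms (3/4)
3. 771.429ms @ 9/4 + 257.143ms (3/4)
4. 1028.571ms @ 3 + 257.143ms (3/4)
5. 1285.714ms @ 15/4 + 257.143ms (3/4)
6. 1542.857ms @ 9/2 + 514.286ms (3/2)
7. 2057.143ms @ 6 + 257.143ms (3/4)
8. 2314.286ms @ 27/4 + 257.143ms (3/4)
9. 2571.429ms @ 15/2 + 257.143ms (3/4)
10. 2828.571ms @ 33/4 + 257.143ms (3/4)
11. 3085.714ms @ 9 + 514.286ms (3/2)
12. 3600.0ms @ 21/2 + 514.286ms (3/2)

note 12 onset = 21/2b = 3600.0ms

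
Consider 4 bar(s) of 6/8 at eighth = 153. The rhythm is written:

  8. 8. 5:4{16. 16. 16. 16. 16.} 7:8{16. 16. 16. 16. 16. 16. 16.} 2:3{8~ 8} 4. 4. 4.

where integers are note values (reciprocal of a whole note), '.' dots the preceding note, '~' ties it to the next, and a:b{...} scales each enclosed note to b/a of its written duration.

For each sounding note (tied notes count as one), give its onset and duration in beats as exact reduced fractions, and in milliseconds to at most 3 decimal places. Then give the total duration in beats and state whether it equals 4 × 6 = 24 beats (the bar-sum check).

1) 0.0ms=0b +588.235ms=3/2b
2) 588.235ms=3/2b +588.235ms=3/2b
3) 1176.471ms=3b +235.294ms=3/5b
4) 1411.765ms=18/5b +235.294ms=3/5b
5) 1647.059ms=21/5b +235.294ms=3/5b
6) 1882.353ms=24/5b +235.294ms=3/5b
7) 2117.647ms=27/5b +235.294ms=3/5b
8) 2352.941ms=6b +336.134ms=6/7b
9) 2689.076ms=48/7b +336.134ms=6/7b
10) 3025.21ms=54/7b +336.134ms=6/7b
11) 3361.345ms=60/7b +336.134ms=6/7b
12) 3697.479ms=66/7b +336.134ms=6/7b
13) 4033.613ms=72/7b +336.134ms=6/7b
14) 4369.748ms=78/7b +336.134ms=6/7b
15) 4705.882ms=12b +1176.471ms=3b
16) 5882.353ms=15b +1176.471ms=3b
17) 7058.824ms=18b +1176.471ms=3b
18) 8235.294ms=21b +1176.471ms=3b
Σ=24b of 24 (153bpm 6/8) — PASS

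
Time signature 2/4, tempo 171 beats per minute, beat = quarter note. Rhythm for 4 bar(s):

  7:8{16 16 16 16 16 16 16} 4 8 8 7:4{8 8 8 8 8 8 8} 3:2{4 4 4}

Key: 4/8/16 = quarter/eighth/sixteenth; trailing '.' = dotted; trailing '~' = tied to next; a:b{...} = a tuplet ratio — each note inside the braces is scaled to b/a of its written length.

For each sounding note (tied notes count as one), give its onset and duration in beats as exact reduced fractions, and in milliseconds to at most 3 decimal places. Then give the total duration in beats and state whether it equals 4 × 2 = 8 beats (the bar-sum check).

1) 0.0ms=0b +100.251ms=2/7b
2) 100.251ms=2/7b +100.251ms=2/7b
3) 200.501ms=4/7b +100.251ms=2/7b
4) 300.752ms=6/7b +100.251ms=2/7b
5) 401.003ms=8/7b +100.251ms=2/7b
6) 501.253ms=10/7b +100.251ms=2/7b
7) 601.504ms=12/7b +100.251ms=2/7b
8) 701.754ms=2b +350.877ms=1b
9) 1052.632ms=3b +175.439ms=1/2b
10) 1228.07ms=7/2b +175.439ms=1/2b
11) 1403.509ms=4b +100.251ms=2/7b
12) 1503.759ms=30/7b +100.251ms=2/7b
13) 1604.01ms=32/7b +100.251ms=2/7b
14) 1704.261ms=34/7b +100.251ms=2/7b
15) 1804.511ms=36/7b +100.251ms=2/7b
16) 1904.762ms=38/7b +100.251ms=2/7b
17) 2005.013ms=40/7b +100.251ms=2/7b
18) 2105.263ms=6b +233.918ms=2/3b
19) 2339.181ms=20/3b +233.918ms=2/3b
20) 2573.099ms=22/3b +233.918ms=2/3b
Σ=8b of 8 (171bpm 2/4) — PASS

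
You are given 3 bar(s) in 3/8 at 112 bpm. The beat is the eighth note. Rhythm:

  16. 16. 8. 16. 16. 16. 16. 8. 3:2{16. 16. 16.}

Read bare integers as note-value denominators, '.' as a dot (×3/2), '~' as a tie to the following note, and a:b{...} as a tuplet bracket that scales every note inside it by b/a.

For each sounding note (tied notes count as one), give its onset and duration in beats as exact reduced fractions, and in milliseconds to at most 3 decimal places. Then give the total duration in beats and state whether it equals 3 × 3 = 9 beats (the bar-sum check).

1) 0.0ms=0b +401.786ms=3/4b
2) 401.786ms=3/4b +401.786ms=3/4b
3) 803.571ms=3/2b +803.571ms=3/2b
4) 1607.143ms=3b +401.786ms=3/4b
5) 2008.929ms=15/4b +401.786ms=3/4b
6) 2410.714ms=9/2b +401.786ms=3/4b
7) 2812.5ms=21/4b +401.786ms=3/4b
8) 3214.286ms=6b +803.571ms=3/2b
9) 4017.857ms=15/2b +267.857ms=1/2b
10) 4285.714ms=8b +267.857ms=1/2b
11) 4553.571ms=17/2b +267.857ms=1/2b
Σ=9b of 9 (112bpm 3/8) — PASS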